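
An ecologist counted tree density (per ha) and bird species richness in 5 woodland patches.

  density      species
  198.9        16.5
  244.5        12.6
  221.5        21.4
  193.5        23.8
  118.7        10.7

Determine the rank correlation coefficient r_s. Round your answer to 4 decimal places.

Rank density: 3, 5, 4, 2, 1
Rank species: 3, 2, 4, 5, 1
d = rank(density) − rank(species): 0, 3, 0, -3, 0; Σd² = 18
ρ = 1 − 6Σd² / [n(n²−1)] = 1 − 6×18 / (5×24) = 1 − 108/120 ≈ 0.1000

0.1000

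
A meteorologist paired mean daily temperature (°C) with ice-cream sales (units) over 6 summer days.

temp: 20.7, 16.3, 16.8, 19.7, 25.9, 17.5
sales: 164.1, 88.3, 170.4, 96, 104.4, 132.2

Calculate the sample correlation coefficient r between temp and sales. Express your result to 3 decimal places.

n = 6, Σx = 116.9, Σy = 755.4, Σx² = 2341.57, Σy² = 101354.06, Σxy = 14607.54
nΣxy − ΣxΣy = 87645.24 − 88306.26 = -661.02
nΣx² − (Σx)² = 14049.42 − 13665.61 = 383.81; nΣy² − (Σy)² = 608124.36 − 570629.16 = 37495.2
r = -661.02 / √(383.81 × 37495.2) = -661.02 / 3793.5515 ≈ -0.174

-0.174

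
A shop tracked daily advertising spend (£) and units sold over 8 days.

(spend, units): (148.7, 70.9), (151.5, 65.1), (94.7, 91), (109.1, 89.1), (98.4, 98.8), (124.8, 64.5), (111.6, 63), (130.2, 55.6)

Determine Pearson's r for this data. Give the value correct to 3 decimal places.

n = 8, Σx = 969, Σy = 598, Σx² = 120599.04, Σy² = 46466.68, Σxy = 70785.43
nΣxy − ΣxΣy = 566283.44 − 579462 = -13178.56
nΣx² − (Σx)² = 964792.32 − 938961 = 25831.32; nΣy² − (Σy)² = 371733.44 − 357604 = 14129.44
r = -13178.56 / √(25831.32 × 14129.44) = -13178.56 / 19104.5043 ≈ -0.690

-0.690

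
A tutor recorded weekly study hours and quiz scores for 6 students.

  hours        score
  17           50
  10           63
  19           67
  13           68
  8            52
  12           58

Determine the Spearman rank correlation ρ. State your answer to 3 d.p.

0.257

Rank hours: 5, 2, 6, 4, 1, 3
Rank score: 1, 4, 5, 6, 2, 3
d = rank(hours) − rank(score): 4, -2, 1, -2, -1, 0; Σd² = 26
ρ = 1 − 6Σd² / [n(n²−1)] = 1 − 6×26 / (6×35) = 1 − 156/210 ≈ 0.257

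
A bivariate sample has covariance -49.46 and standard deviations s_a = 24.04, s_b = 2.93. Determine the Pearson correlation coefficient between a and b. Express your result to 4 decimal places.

-0.7022

r = Cov(a,b) / (s_a · s_b) = -49.46 / (24.04 × 2.93)
  = -49.46 / 70.4372 ≈ -0.7022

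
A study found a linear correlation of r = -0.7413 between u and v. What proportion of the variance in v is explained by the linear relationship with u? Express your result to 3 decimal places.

0.550

r² = (-0.7413)² = 0.550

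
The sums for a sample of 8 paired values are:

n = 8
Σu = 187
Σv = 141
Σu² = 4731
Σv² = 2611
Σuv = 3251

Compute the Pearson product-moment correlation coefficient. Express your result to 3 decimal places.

r = (nΣuv − ΣuΣv) / √[(nΣu² − (Σu)²)(nΣv² − (Σv)²)]
Numerator: 8×3251 − 187×141 = -359
Denominator: √[(37848 − 34969)(20888 − 19881)] = √[2879 × 1007] = 1702.6899
r = -359 / 1702.6899 ≈ -0.211

-0.211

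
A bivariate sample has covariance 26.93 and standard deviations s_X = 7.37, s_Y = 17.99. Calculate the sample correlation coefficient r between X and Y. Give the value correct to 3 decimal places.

r = Cov(X,Y) / (s_X · s_Y) = 26.93 / (7.37 × 17.99)
  = 26.93 / 132.5863 ≈ 0.203

0.203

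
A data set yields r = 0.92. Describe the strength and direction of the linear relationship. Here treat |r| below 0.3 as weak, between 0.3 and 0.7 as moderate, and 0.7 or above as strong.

r = 0.92 > 0 so the relationship is positive.
|r| = 0.92, which falls in the strong range.

strong positive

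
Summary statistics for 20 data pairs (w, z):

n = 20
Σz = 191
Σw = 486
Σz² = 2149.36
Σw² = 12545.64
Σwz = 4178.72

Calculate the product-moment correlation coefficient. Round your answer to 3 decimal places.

-0.945

r = (nΣwz − ΣwΣz) / √[(nΣw² − (Σw)²)(nΣz² − (Σz)²)]
Numerator: 20×4178.72 − 486×191 = -9251.6
Denominator: √[(250912.8 − 236196)(42987.2 − 36481)] = √[14716.8 × 6506.2] = 9785.2156
r = -9251.6 / 9785.2156 ≈ -0.945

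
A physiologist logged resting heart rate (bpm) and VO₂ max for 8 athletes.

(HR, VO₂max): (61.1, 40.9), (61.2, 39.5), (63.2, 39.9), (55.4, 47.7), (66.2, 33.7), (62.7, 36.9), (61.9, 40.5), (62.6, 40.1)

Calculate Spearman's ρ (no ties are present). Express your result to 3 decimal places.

-0.810

Rank HR: 2, 3, 7, 1, 8, 6, 4, 5
Rank VO₂max: 7, 3, 4, 8, 1, 2, 6, 5
d = rank(HR) − rank(VO₂max): -5, 0, 3, -7, 7, 4, -2, 0; Σd² = 152
ρ = 1 − 6Σd² / [n(n²−1)] = 1 − 6×152 / (8×63) = 1 − 912/504 ≈ -0.810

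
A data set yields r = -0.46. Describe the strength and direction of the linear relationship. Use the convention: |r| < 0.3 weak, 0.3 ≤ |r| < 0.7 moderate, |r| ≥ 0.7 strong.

moderate negative

r = -0.46 < 0 so the relationship is negative.
|r| = 0.46, which falls in the moderate range.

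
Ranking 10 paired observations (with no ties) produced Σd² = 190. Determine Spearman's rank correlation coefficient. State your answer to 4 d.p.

ρ = 1 − 6Σd² / [n(n²−1)] = 1 − 6×190 / (10×99)
  = 1 − 1140/990 = 1 − 1.15152 ≈ -0.1515

-0.1515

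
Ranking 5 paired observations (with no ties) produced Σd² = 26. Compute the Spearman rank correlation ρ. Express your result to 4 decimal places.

-0.3000

ρ = 1 − 6Σd² / [n(n²−1)] = 1 − 6×26 / (5×24)
  = 1 − 156/120 = 1 − 1.30000 ≈ -0.3000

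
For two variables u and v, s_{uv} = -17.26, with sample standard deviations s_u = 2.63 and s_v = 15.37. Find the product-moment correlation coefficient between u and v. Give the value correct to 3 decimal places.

r = Cov(u,v) / (s_u · s_v) = -17.26 / (2.63 × 15.37)
  = -17.26 / 40.4231 ≈ -0.427

-0.427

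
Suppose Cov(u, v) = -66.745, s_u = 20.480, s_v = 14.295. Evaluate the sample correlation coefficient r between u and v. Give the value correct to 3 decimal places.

r = Cov(u,v) / (s_u · s_v) = -66.745 / (20.480 × 14.295)
  = -66.745 / 292.7616 ≈ -0.228

-0.228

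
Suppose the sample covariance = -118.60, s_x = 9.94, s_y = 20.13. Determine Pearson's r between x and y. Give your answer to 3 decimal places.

-0.593

r = Cov(x,y) / (s_x · s_y) = -118.60 / (9.94 × 20.13)
  = -118.60 / 200.0922 ≈ -0.593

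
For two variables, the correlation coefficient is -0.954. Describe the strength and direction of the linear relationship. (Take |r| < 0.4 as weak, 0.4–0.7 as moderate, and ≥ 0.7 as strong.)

strong negative

r = -0.954 < 0 so the relationship is negative.
|r| = 0.954, which falls in the strong range.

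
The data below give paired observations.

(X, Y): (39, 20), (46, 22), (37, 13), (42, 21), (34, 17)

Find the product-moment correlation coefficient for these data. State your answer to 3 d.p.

0.746

n = 5, ΣX = 198, ΣY = 93, ΣX² = 7926, ΣY² = 1783, ΣXY = 3733
nΣXY − ΣXΣY = 18665 − 18414 = 251
nΣX² − (ΣX)² = 39630 − 39204 = 426; nΣY² − (ΣY)² = 8915 − 8649 = 266
r = 251 / √(426 × 266) = 251 / 336.6244 ≈ 0.746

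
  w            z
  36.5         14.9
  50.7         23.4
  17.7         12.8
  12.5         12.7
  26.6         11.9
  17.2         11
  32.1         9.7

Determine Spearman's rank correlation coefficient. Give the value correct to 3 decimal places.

0.464

Rank w: 6, 7, 3, 1, 4, 2, 5
Rank z: 6, 7, 5, 4, 3, 2, 1
d = rank(w) − rank(z): 0, 0, -2, -3, 1, 0, 4; Σd² = 30
ρ = 1 − 6Σd² / [n(n²−1)] = 1 − 6×30 / (7×48) = 1 − 180/336 ≈ 0.464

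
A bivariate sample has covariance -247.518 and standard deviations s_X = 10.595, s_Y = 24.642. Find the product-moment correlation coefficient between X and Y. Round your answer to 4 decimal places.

r = Cov(X,Y) / (s_X · s_Y) = -247.518 / (10.595 × 24.642)
  = -247.518 / 261.0820 ≈ -0.9480

-0.9480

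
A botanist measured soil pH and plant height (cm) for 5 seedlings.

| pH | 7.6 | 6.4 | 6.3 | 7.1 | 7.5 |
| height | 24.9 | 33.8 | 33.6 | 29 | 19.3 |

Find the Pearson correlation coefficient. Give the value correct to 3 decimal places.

n = 5, Σx = 34.9, Σy = 140.6, Σx² = 245.07, Σy² = 4104.9, Σxy = 967.89
nΣxy − ΣxΣy = 4839.45 − 4906.94 = -67.49
nΣx² − (Σx)² = 1225.35 − 1218.01 = 7.34; nΣy² − (Σy)² = 20524.5 − 19768.36 = 756.14
r = -67.49 / √(7.34 × 756.14) = -67.49 / 74.4988 ≈ -0.906

-0.906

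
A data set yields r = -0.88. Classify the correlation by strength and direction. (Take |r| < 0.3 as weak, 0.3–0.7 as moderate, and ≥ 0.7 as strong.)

strong negative

r = -0.88 < 0 so the relationship is negative.
|r| = 0.88, which falls in the strong range.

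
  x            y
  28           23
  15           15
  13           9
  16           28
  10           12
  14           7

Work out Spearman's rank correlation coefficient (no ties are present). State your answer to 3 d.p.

Rank x: 6, 4, 2, 5, 1, 3
Rank y: 5, 4, 2, 6, 3, 1
d = rank(x) − rank(y): 1, 0, 0, -1, -2, 2; Σd² = 10
ρ = 1 − 6Σd² / [n(n²−1)] = 1 − 6×10 / (6×35) = 1 − 60/210 ≈ 0.714

0.714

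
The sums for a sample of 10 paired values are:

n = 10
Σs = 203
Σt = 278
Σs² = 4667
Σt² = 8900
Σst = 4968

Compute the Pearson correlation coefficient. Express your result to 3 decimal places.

-0.844

r = (nΣst − ΣsΣt) / √[(nΣs² − (Σs)²)(nΣt² − (Σt)²)]
Numerator: 10×4968 − 203×278 = -6754
Denominator: √[(46670 − 41209)(89000 − 77284)] = √[5461 × 11716] = 7998.8172
r = -6754 / 7998.8172 ≈ -0.844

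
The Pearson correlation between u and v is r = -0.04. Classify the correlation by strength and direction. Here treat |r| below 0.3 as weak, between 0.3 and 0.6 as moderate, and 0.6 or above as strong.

weak negative

r = -0.04 < 0 so the relationship is negative.
|r| = 0.04, which falls in the weak range.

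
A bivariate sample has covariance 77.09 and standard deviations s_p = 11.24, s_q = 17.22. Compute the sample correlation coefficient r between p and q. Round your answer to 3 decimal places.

0.398

r = Cov(p,q) / (s_p · s_q) = 77.09 / (11.24 × 17.22)
  = 77.09 / 193.5528 ≈ 0.398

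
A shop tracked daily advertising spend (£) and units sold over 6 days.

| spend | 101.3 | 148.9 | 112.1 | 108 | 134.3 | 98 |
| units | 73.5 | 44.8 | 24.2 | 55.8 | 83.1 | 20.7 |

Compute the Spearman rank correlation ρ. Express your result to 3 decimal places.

Rank spend: 2, 6, 4, 3, 5, 1
Rank units: 5, 3, 2, 4, 6, 1
d = rank(spend) − rank(units): -3, 3, 2, -1, -1, 0; Σd² = 24
ρ = 1 − 6Σd² / [n(n²−1)] = 1 − 6×24 / (6×35) = 1 − 144/210 ≈ 0.314

0.314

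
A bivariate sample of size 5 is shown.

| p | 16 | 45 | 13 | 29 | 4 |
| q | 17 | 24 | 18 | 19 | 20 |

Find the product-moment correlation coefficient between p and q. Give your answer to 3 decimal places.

n = 5, Σp = 107, Σq = 98, Σp² = 3307, Σq² = 1950, Σpq = 2217
nΣpq − ΣpΣq = 11085 − 10486 = 599
nΣp² − (Σp)² = 16535 − 11449 = 5086; nΣq² − (Σq)² = 9750 − 9604 = 146
r = 599 / √(5086 × 146) = 599 / 861.7169 ≈ 0.695

0.695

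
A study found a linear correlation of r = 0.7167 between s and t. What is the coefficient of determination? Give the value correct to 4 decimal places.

0.5137

r² = (0.7167)² = 0.5137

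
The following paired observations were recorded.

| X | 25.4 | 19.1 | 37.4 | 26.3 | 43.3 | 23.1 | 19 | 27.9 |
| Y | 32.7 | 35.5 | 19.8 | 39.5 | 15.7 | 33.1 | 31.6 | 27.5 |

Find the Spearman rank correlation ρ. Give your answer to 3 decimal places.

Rank X: 4, 2, 7, 5, 8, 3, 1, 6
Rank Y: 5, 7, 2, 8, 1, 6, 4, 3
d = rank(X) − rank(Y): -1, -5, 5, -3, 7, -3, -3, 3; Σd² = 136
ρ = 1 − 6Σd² / [n(n²−1)] = 1 − 6×136 / (8×63) = 1 − 816/504 ≈ -0.619

-0.619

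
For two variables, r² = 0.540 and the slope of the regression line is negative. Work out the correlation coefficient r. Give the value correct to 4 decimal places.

|r| = √0.540 = 0.7348
The association is negative, so r = −0.7348.

-0.7348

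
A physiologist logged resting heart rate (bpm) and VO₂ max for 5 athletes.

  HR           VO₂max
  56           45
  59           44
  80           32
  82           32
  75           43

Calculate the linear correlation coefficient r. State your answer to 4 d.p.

-0.8548

n = 5, Σx = 352, Σy = 196, Σx² = 25366, Σy² = 7858, Σxy = 13525
nΣxy − ΣxΣy = 67625 − 68992 = -1367
nΣx² − (Σx)² = 126830 − 123904 = 2926; nΣy² − (Σy)² = 39290 − 38416 = 874
r = -1367 / √(2926 × 874) = -1367 / 1599.1635 ≈ -0.8548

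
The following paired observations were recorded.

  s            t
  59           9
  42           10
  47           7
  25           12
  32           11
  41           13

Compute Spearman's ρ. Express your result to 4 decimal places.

-0.7714

Rank s: 6, 4, 5, 1, 2, 3
Rank t: 2, 3, 1, 5, 4, 6
d = rank(s) − rank(t): 4, 1, 4, -4, -2, -3; Σd² = 62
ρ = 1 − 6Σd² / [n(n²−1)] = 1 − 6×62 / (6×35) = 1 − 372/210 ≈ -0.7714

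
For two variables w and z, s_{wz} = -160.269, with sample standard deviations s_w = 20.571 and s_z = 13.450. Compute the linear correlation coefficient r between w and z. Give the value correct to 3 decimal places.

-0.579

r = Cov(w,z) / (s_w · s_z) = -160.269 / (20.571 × 13.450)
  = -160.269 / 276.6800 ≈ -0.579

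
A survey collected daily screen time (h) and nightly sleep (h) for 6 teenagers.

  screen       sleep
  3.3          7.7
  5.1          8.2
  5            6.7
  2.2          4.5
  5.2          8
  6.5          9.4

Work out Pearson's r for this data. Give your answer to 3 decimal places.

n = 6, Σx = 27.3, Σy = 44.5, Σx² = 136.03, Σy² = 344.03, Σxy = 213.33
nΣxy − ΣxΣy = 1279.98 − 1214.85 = 65.13
nΣx² − (Σx)² = 816.18 − 745.29 = 70.89; nΣy² − (Σy)² = 2064.18 − 1980.25 = 83.93
r = 65.13 / √(70.89 × 83.93) = 65.13 / 77.1349 ≈ 0.844

0.844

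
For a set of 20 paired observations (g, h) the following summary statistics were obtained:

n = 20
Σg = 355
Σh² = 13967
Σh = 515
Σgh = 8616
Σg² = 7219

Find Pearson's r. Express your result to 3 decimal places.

r = (nΣgh − ΣgΣh) / √[(nΣg² − (Σg)²)(nΣh² − (Σh)²)]
Numerator: 20×8616 − 355×515 = -10505
Denominator: √[(144380 − 126025)(279340 − 265225)] = √[18355 × 14115] = 16095.9879
r = -10505 / 16095.9879 ≈ -0.653

-0.653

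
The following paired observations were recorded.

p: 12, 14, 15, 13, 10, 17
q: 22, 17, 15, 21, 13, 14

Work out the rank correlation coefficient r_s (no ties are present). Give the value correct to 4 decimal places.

Rank p: 2, 4, 5, 3, 1, 6
Rank q: 6, 4, 3, 5, 1, 2
d = rank(p) − rank(q): -4, 0, 2, -2, 0, 4; Σd² = 40
ρ = 1 − 6Σd² / [n(n²−1)] = 1 − 6×40 / (6×35) = 1 − 240/210 ≈ -0.1429

-0.1429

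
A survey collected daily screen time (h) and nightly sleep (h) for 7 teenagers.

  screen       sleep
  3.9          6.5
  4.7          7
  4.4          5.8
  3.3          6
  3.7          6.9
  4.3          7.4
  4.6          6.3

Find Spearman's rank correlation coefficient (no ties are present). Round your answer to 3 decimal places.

Rank screen: 3, 7, 5, 1, 2, 4, 6
Rank sleep: 4, 6, 1, 2, 5, 7, 3
d = rank(screen) − rank(sleep): -1, 1, 4, -1, -3, -3, 3; Σd² = 46
ρ = 1 − 6Σd² / [n(n²−1)] = 1 − 6×46 / (7×48) = 1 − 276/336 ≈ 0.179

0.179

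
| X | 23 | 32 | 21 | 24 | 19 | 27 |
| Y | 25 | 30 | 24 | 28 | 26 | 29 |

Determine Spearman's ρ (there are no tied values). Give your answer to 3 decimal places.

0.829

Rank X: 3, 6, 2, 4, 1, 5
Rank Y: 2, 6, 1, 4, 3, 5
d = rank(X) − rank(Y): 1, 0, 1, 0, -2, 0; Σd² = 6
ρ = 1 − 6Σd² / [n(n²−1)] = 1 − 6×6 / (6×35) = 1 − 36/210 ≈ 0.829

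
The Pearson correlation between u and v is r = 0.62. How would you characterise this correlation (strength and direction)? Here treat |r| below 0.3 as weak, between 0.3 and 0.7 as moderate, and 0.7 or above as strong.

moderate positive

r = 0.62 > 0 so the relationship is positive.
|r| = 0.62, which falls in the moderate range.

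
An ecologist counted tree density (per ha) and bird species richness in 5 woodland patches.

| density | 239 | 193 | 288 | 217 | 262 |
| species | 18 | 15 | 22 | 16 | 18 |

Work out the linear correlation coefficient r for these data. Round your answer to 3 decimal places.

n = 5, Σx = 1199, Σy = 89, Σx² = 293047, Σy² = 1613, Σxy = 21721
nΣxy − ΣxΣy = 108605 − 106711 = 1894
nΣx² − (Σx)² = 1465235 − 1437601 = 27634; nΣy² − (Σy)² = 8065 − 7921 = 144
r = 1894 / √(27634 × 144) = 1894 / 1994.8173 ≈ 0.949

0.949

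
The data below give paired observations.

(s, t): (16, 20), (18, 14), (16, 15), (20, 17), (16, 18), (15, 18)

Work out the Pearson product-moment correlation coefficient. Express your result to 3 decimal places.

n = 6, Σs = 101, Σt = 102, Σs² = 1717, Σt² = 1758, Σst = 1710
nΣst − ΣsΣt = 10260 − 10302 = -42
nΣs² − (Σs)² = 10302 − 10201 = 101; nΣt² − (Σt)² = 10548 − 10404 = 144
r = -42 / √(101 × 144) = -42 / 120.5985 ≈ -0.348

-0.348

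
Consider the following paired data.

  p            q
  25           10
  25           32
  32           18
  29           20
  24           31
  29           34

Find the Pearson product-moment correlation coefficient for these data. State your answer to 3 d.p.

-0.181

n = 6, Σp = 164, Σq = 145, Σp² = 4532, Σq² = 3965, Σpq = 3936
nΣpq − ΣpΣq = 23616 − 23780 = -164
nΣp² − (Σp)² = 27192 − 26896 = 296; nΣq² − (Σq)² = 23790 − 21025 = 2765
r = -164 / √(296 × 2765) = -164 / 904.6767 ≈ -0.181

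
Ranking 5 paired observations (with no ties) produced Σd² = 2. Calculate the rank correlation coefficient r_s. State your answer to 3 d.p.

ρ = 1 − 6Σd² / [n(n²−1)] = 1 − 6×2 / (5×24)
  = 1 − 12/120 = 1 − 0.1000 ≈ 0.900

0.900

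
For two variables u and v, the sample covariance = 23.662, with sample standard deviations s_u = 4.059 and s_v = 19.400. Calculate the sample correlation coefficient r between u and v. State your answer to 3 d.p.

r = Cov(u,v) / (s_u · s_v) = 23.662 / (4.059 × 19.400)
  = 23.662 / 78.7446 ≈ 0.300

0.300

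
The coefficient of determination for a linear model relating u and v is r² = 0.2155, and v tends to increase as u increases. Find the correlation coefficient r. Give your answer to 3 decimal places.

|r| = √0.2155 = 0.464
The association is positive, so r = 0.464.

0.464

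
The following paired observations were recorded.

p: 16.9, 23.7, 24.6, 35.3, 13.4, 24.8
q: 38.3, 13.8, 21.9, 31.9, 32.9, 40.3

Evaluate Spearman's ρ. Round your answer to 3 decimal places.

Rank p: 2, 3, 4, 6, 1, 5
Rank q: 5, 1, 2, 3, 4, 6
d = rank(p) − rank(q): -3, 2, 2, 3, -3, -1; Σd² = 36
ρ = 1 − 6Σd² / [n(n²−1)] = 1 − 6×36 / (6×35) = 1 − 216/210 ≈ -0.029

-0.029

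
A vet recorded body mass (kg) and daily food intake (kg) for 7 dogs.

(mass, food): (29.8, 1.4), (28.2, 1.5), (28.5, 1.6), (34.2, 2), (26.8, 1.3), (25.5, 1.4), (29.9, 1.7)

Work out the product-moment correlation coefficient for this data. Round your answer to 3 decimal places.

0.871

n = 7, Σx = 202.9, Σy = 10.9, Σx² = 5927.67, Σy² = 17.31, Σxy = 319.39
nΣxy − ΣxΣy = 2235.73 − 2211.61 = 24.12
nΣx² − (Σx)² = 41493.69 − 41168.41 = 325.28; nΣy² − (Σy)² = 121.17 − 118.81 = 2.36
r = 24.12 / √(325.28 × 2.36) = 24.12 / 27.7067 ≈ 0.871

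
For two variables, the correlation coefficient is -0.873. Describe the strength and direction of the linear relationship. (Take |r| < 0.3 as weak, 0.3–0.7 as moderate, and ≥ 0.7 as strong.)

strong negative

r = -0.873 < 0 so the relationship is negative.
|r| = 0.873, which falls in the strong range.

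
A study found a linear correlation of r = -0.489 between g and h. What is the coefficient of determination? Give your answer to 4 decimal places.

r² = (-0.489)² = 0.2391

0.2391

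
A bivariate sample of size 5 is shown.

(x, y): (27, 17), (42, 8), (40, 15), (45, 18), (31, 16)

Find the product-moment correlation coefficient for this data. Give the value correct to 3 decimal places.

-0.305

n = 5, Σx = 185, Σy = 74, Σx² = 7079, Σy² = 1158, Σxy = 2701
nΣxy − ΣxΣy = 13505 − 13690 = -185
nΣx² − (Σx)² = 35395 − 34225 = 1170; nΣy² − (Σy)² = 5790 − 5476 = 314
r = -185 / √(1170 × 314) = -185 / 606.1188 ≈ -0.305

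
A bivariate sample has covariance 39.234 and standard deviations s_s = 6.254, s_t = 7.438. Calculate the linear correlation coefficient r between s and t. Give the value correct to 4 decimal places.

r = Cov(s,t) / (s_s · s_t) = 39.234 / (6.254 × 7.438)
  = 39.234 / 46.5173 ≈ 0.8434

0.8434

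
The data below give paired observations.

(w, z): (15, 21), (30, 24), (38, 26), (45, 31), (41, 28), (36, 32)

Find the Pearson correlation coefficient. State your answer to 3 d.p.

n = 6, Σw = 205, Σz = 162, Σw² = 7571, Σz² = 4462, Σwz = 5718
nΣwz − ΣwΣz = 34308 − 33210 = 1098
nΣw² − (Σw)² = 45426 − 42025 = 3401; nΣz² − (Σz)² = 26772 − 26244 = 528
r = 1098 / √(3401 × 528) = 1098 / 1340.0478 ≈ 0.819

0.819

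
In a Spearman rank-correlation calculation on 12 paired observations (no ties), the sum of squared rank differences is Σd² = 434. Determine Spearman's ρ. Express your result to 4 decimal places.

ρ = 1 − 6Σd² / [n(n²−1)] = 1 − 6×434 / (12×143)
  = 1 − 2604/1716 = 1 − 1.51748 ≈ -0.5175

-0.5175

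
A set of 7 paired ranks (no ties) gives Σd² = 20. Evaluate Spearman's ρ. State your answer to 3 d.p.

0.643

ρ = 1 − 6Σd² / [n(n²−1)] = 1 − 6×20 / (7×48)
  = 1 − 120/336 = 1 − 0.3571 ≈ 0.643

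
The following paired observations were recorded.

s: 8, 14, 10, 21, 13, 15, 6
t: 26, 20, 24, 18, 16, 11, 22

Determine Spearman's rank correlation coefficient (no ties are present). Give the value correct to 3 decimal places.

-0.714

Rank s: 2, 5, 3, 7, 4, 6, 1
Rank t: 7, 4, 6, 3, 2, 1, 5
d = rank(s) − rank(t): -5, 1, -3, 4, 2, 5, -4; Σd² = 96
ρ = 1 − 6Σd² / [n(n²−1)] = 1 − 6×96 / (7×48) = 1 − 576/336 ≈ -0.714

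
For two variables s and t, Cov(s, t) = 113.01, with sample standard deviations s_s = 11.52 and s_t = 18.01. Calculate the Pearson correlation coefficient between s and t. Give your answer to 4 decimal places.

r = Cov(s,t) / (s_s · s_t) = 113.01 / (11.52 × 18.01)
  = 113.01 / 207.4752 ≈ 0.5447

0.5447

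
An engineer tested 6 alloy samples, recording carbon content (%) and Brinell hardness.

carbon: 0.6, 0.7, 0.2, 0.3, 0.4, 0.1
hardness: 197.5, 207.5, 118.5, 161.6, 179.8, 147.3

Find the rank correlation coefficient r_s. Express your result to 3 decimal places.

Rank carbon: 5, 6, 2, 3, 4, 1
Rank hardness: 5, 6, 1, 3, 4, 2
d = rank(carbon) − rank(hardness): 0, 0, 1, 0, 0, -1; Σd² = 2
ρ = 1 − 6Σd² / [n(n²−1)] = 1 − 6×2 / (6×35) = 1 − 12/210 ≈ 0.943

0.943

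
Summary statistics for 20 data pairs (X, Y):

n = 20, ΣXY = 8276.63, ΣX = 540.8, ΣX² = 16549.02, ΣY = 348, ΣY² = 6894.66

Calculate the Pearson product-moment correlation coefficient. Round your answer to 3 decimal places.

r = (nΣXY − ΣXΣY) / √[(nΣX² − (ΣX)²)(nΣY² − (ΣY)²)]
Numerator: 20×8276.63 − 540.8×348 = -22665.8
Denominator: √[(330980.4 − 292464.64)(137893.2 − 121104)] = √[38515.76 × 16789.2] = 25429.2902
r = -22665.8 / 25429.2902 ≈ -0.891

-0.891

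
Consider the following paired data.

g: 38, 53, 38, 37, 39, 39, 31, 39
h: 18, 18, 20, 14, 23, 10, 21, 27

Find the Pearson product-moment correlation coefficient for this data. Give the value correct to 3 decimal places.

-0.087

n = 8, Σg = 314, Σh = 151, Σg² = 12590, Σh² = 3043, Σgh = 5907
nΣgh − ΣgΣh = 47256 − 47414 = -158
nΣg² − (Σg)² = 100720 − 98596 = 2124; nΣh² − (Σh)² = 24344 − 22801 = 1543
r = -158 / √(2124 × 1543) = -158 / 1810.3403 ≈ -0.087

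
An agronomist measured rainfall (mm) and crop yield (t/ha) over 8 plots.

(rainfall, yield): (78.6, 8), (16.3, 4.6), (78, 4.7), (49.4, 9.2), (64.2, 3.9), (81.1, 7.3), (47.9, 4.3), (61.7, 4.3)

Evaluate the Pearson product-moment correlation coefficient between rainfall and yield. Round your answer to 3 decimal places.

n = 8, Σx = 477.2, Σy = 46.3, Σx² = 31768.16, Σy² = 297.37, Σxy = 2838.55
nΣxy − ΣxΣy = 22708.4 − 22094.36 = 614.04
nΣx² − (Σx)² = 254145.28 − 227719.84 = 26425.44; nΣy² − (Σy)² = 2378.96 − 2143.69 = 235.27
r = 614.04 / √(26425.44 × 235.27) = 614.04 / 2493.4140 ≈ 0.246

0.246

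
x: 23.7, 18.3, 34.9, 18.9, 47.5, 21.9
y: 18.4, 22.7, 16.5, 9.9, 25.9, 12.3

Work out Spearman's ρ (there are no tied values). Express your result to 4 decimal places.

0.3714

Rank x: 4, 1, 5, 2, 6, 3
Rank y: 4, 5, 3, 1, 6, 2
d = rank(x) − rank(y): 0, -4, 2, 1, 0, 1; Σd² = 22
ρ = 1 − 6Σd² / [n(n²−1)] = 1 − 6×22 / (6×35) = 1 − 132/210 ≈ 0.3714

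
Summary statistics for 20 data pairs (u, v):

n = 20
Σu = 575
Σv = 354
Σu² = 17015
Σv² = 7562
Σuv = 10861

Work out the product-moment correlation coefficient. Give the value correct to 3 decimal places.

r = (nΣuv − ΣuΣv) / √[(nΣu² − (Σu)²)(nΣv² − (Σv)²)]
Numerator: 20×10861 − 575×354 = 13670
Denominator: √[(340300 − 330625)(151240 − 125316)] = √[9675 × 25924] = 15837.1304
r = 13670 / 15837.1304 ≈ 0.863

0.863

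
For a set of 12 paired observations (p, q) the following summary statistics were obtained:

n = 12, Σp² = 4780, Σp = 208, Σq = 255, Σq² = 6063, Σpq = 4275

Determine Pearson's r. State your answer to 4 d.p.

-0.1667

r = (nΣpq − ΣpΣq) / √[(nΣp² − (Σp)²)(nΣq² − (Σq)²)]
Numerator: 12×4275 − 208×255 = -1740
Denominator: √[(57360 − 43264)(72756 − 65025)] = √[14096 × 7731] = 10439.1655
r = -1740 / 10439.1655 ≈ -0.1667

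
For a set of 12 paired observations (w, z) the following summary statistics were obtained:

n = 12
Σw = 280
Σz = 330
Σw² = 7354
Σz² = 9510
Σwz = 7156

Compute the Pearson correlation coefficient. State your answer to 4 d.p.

r = (nΣwz − ΣwΣz) / √[(nΣw² − (Σw)²)(nΣz² − (Σz)²)]
Numerator: 12×7156 − 280×330 = -6528
Denominator: √[(88248 − 78400)(114120 − 108900)] = √[9848 × 5220] = 7169.8368
r = -6528 / 7169.8368 ≈ -0.9105

-0.9105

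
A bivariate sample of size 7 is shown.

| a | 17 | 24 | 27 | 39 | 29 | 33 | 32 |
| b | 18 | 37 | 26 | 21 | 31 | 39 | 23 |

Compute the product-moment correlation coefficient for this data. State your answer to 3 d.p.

n = 7, Σa = 201, Σb = 195, Σa² = 6069, Σb² = 5821, Σab = 5637
nΣab − ΣaΣb = 39459 − 39195 = 264
nΣa² − (Σa)² = 42483 − 40401 = 2082; nΣb² − (Σb)² = 40747 − 38025 = 2722
r = 264 / √(2082 × 2722) = 264 / 2380.5890 ≈ 0.111

0.111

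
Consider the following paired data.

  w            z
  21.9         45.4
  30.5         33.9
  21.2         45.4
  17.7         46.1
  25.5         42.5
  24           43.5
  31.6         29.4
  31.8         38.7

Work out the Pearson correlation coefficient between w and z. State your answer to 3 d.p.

n = 8, Σw = 204.2, Σz = 324.9, Σw² = 5408.64, Σz² = 13457.29, Σwz = 8094.11
nΣwz − ΣwΣz = 64752.88 − 66344.58 = -1591.7
nΣw² − (Σw)² = 43269.12 − 41697.64 = 1571.48; nΣz² − (Σz)² = 107658.32 − 105560.01 = 2098.31
r = -1591.7 / √(1571.48 × 2098.31) = -1591.7 / 1815.8888 ≈ -0.877

-0.877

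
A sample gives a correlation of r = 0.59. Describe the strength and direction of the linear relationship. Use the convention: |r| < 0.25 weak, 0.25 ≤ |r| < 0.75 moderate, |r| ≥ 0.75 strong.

moderate positive

r = 0.59 > 0 so the relationship is positive.
|r| = 0.59, which falls in the moderate range.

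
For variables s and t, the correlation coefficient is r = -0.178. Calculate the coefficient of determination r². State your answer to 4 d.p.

0.0317

r² = (-0.178)² = 0.0317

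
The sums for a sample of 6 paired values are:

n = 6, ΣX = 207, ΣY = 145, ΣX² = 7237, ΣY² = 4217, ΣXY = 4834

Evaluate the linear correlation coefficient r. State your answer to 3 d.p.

r = (nΣXY − ΣXΣY) / √[(nΣX² − (ΣX)²)(nΣY² − (ΣY)²)]
Numerator: 6×4834 − 207×145 = -1011
Denominator: √[(43422 − 42849)(25302 − 21025)] = √[573 × 4277] = 1565.4779
r = -1011 / 1565.4779 ≈ -0.646

-0.646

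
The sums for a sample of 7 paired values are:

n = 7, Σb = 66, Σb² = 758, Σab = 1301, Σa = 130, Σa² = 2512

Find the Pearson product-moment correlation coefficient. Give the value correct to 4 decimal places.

0.6538

r = (nΣab − ΣaΣb) / √[(nΣa² − (Σa)²)(nΣb² − (Σb)²)]
Numerator: 7×1301 − 130×66 = 527
Denominator: √[(17584 − 16900)(5306 − 4356)] = √[684 × 950] = 806.1017
r = 527 / 806.1017 ≈ 0.6538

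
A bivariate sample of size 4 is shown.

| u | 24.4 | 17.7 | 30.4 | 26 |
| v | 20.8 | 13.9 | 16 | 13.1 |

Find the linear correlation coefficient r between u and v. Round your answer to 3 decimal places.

n = 4, Σu = 98.5, Σv = 63.8, Σu² = 2508.81, Σv² = 1053.46, Σuv = 1580.55
nΣuv − ΣuΣv = 6322.2 − 6284.3 = 37.9
nΣu² − (Σu)² = 10035.24 − 9702.25 = 332.99; nΣv² − (Σv)² = 4213.84 − 4070.44 = 143.4
r = 37.9 / √(332.99 × 143.4) = 37.9 / 218.5195 ≈ 0.173

0.173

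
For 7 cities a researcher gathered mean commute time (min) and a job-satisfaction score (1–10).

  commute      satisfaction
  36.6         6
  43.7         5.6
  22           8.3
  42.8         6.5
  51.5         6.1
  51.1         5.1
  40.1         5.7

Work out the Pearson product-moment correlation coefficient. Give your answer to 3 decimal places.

n = 7, Σx = 287.8, Σy = 43.3, Σx² = 12436.56, Σy² = 274.21, Σxy = 1728.45
nΣxy − ΣxΣy = 12099.15 − 12461.74 = -362.59
nΣx² − (Σx)² = 87055.92 − 82828.84 = 4227.08; nΣy² − (Σy)² = 1919.47 − 1874.89 = 44.58
r = -362.59 / √(4227.08 × 44.58) = -362.59 / 434.1005 ≈ -0.835

-0.835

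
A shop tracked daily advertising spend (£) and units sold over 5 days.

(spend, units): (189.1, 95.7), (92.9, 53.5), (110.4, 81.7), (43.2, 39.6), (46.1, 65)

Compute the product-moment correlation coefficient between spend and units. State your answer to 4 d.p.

n = 5, Σx = 481.7, Σy = 335.5, Σx² = 60568.83, Σy² = 24488.79, Σxy = 36793.92
nΣxy − ΣxΣy = 183969.6 − 161610.35 = 22359.25
nΣx² − (Σx)² = 302844.15 − 232034.89 = 70809.26; nΣy² − (Σy)² = 122443.95 − 112560.25 = 9883.7
r = 22359.25 / √(70809.26 × 9883.7) = 22359.25 / 26454.8197 ≈ 0.8452

0.8452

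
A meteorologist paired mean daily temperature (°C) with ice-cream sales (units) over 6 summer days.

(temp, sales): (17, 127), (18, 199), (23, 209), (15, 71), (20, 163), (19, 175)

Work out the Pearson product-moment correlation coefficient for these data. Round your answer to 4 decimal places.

n = 6, Σx = 112, Σy = 944, Σx² = 2128, Σy² = 161646, Σxy = 18198
nΣxy − ΣxΣy = 109188 − 105728 = 3460
nΣx² − (Σx)² = 12768 − 12544 = 224; nΣy² − (Σy)² = 969876 − 891136 = 78740
r = 3460 / √(224 × 78740) = 3460 / 4199.7333 ≈ 0.8239

0.8239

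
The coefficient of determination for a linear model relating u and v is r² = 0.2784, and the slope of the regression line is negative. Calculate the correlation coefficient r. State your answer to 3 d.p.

|r| = √0.2784 = 0.528
The association is negative, so r = −0.528.

-0.528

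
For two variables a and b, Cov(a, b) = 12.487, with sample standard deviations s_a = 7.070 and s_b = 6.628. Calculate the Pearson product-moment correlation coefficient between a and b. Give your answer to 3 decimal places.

0.266

r = Cov(a,b) / (s_a · s_b) = 12.487 / (7.070 × 6.628)
  = 12.487 / 46.8600 ≈ 0.266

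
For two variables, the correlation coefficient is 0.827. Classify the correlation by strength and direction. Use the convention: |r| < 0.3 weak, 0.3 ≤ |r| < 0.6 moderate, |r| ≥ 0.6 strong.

r = 0.827 > 0 so the relationship is positive.
|r| = 0.827, which falls in the strong range.

strong positive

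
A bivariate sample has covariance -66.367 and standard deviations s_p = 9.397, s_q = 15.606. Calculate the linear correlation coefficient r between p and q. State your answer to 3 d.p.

-0.453

r = Cov(p,q) / (s_p · s_q) = -66.367 / (9.397 × 15.606)
  = -66.367 / 146.6496 ≈ -0.453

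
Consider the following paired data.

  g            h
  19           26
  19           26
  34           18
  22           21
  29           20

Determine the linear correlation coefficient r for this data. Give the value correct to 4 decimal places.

n = 5, Σg = 123, Σh = 111, Σg² = 3203, Σh² = 2517, Σgh = 2642
nΣgh − ΣgΣh = 13210 − 13653 = -443
nΣg² − (Σg)² = 16015 − 15129 = 886; nΣh² − (Σh)² = 12585 − 12321 = 264
r = -443 / √(886 × 264) = -443 / 483.6362 ≈ -0.9160

-0.9160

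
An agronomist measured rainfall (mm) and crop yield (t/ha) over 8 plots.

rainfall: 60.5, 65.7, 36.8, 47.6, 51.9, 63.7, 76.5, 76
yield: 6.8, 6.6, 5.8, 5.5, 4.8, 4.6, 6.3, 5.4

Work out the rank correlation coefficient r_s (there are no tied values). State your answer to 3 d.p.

Rank rainfall: 4, 6, 1, 2, 3, 5, 8, 7
Rank yield: 8, 7, 5, 4, 2, 1, 6, 3
d = rank(rainfall) − rank(yield): -4, -1, -4, -2, 1, 4, 2, 4; Σd² = 74
ρ = 1 − 6Σd² / [n(n²−1)] = 1 − 6×74 / (8×63) = 1 − 444/504 ≈ 0.119

0.119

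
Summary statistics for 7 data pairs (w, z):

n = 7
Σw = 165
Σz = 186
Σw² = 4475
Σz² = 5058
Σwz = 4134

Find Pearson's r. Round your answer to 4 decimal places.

r = (nΣwz − ΣwΣz) / √[(nΣw² − (Σw)²)(nΣz² − (Σz)²)]
Numerator: 7×4134 − 165×186 = -1752
Denominator: √[(31325 − 27225)(35406 − 34596)] = √[4100 × 810] = 1822.3611
r = -1752 / 1822.3611 ≈ -0.9614

-0.9614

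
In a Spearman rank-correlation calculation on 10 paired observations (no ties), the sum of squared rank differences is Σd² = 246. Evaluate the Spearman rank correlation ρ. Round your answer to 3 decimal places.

-0.491

ρ = 1 − 6Σd² / [n(n²−1)] = 1 − 6×246 / (10×99)
  = 1 − 1476/990 = 1 − 1.4909 ≈ -0.491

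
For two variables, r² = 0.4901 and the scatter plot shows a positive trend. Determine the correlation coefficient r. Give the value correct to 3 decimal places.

0.700

|r| = √0.4901 = 0.700
The association is positive, so r = 0.700.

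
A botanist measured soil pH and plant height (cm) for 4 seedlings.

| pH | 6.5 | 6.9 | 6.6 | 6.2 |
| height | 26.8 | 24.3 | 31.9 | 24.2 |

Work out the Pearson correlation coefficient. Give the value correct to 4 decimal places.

0.0929

n = 4, Σx = 26.2, Σy = 107.2, Σx² = 171.86, Σy² = 2911.98, Σxy = 702.45
nΣxy − ΣxΣy = 2809.8 − 2808.64 = 1.16
nΣx² − (Σx)² = 687.44 − 686.44 = 1; nΣy² − (Σy)² = 11647.92 − 11491.84 = 156.08
r = 1.16 / √(1 × 156.08) = 1.16 / 12.4932 ≈ 0.0929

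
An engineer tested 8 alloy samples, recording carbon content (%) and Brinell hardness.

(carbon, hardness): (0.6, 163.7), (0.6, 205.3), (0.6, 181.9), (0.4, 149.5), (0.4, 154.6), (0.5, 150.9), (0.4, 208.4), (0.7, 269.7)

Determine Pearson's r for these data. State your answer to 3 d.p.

n = 8, Σx = 4.2, Σy = 1484, Σx² = 2.3, Σy² = 287224.26, Σxy = 799.78
nΣxy − ΣxΣy = 6398.24 − 6232.8 = 165.44
nΣx² − (Σx)² = 18.4 − 17.64 = 0.76; nΣy² − (Σy)² = 2297794.08 − 2202256 = 95538.08
r = 165.44 / √(0.76 × 95538.08) = 165.44 / 269.4605 ≈ 0.614

0.614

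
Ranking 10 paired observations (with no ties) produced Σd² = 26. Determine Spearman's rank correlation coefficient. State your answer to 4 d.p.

0.8424

ρ = 1 − 6Σd² / [n(n²−1)] = 1 − 6×26 / (10×99)
  = 1 − 156/990 = 1 − 0.15758 ≈ 0.8424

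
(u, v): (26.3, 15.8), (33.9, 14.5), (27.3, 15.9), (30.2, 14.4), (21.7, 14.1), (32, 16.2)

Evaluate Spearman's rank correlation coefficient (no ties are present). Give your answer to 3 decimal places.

0.371

Rank u: 2, 6, 3, 4, 1, 5
Rank v: 4, 3, 5, 2, 1, 6
d = rank(u) − rank(v): -2, 3, -2, 2, 0, -1; Σd² = 22
ρ = 1 − 6Σd² / [n(n²−1)] = 1 − 6×22 / (6×35) = 1 − 132/210 ≈ 0.371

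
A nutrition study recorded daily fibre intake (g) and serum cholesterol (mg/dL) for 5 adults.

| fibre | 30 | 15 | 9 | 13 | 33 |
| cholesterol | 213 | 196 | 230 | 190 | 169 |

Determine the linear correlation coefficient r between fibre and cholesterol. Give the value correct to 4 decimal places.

n = 5, Σx = 100, Σy = 998, Σx² = 2464, Σy² = 201346, Σxy = 19447
nΣxy − ΣxΣy = 97235 − 99800 = -2565
nΣx² − (Σx)² = 12320 − 10000 = 2320; nΣy² − (Σy)² = 1006730 − 996004 = 10726
r = -2565 / √(2320 × 10726) = -2565 / 4988.4186 ≈ -0.5142

-0.5142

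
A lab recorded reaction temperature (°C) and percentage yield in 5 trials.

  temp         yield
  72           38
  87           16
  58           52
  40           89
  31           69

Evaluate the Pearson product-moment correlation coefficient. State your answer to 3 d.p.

n = 5, Σx = 288, Σy = 264, Σx² = 18678, Σy² = 17086, Σxy = 12843
nΣxy − ΣxΣy = 64215 − 76032 = -11817
nΣx² − (Σx)² = 93390 − 82944 = 10446; nΣy² − (Σy)² = 85430 − 69696 = 15734
r = -11817 / √(10446 × 15734) = -11817 / 12820.1936 ≈ -0.922

-0.922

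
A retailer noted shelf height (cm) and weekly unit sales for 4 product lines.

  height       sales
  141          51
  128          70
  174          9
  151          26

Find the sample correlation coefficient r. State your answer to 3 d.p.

n = 4, Σx = 594, Σy = 156, Σx² = 89342, Σy² = 8258, Σxy = 21643
nΣxy − ΣxΣy = 86572 − 92664 = -6092
nΣx² − (Σx)² = 357368 − 352836 = 4532; nΣy² − (Σy)² = 33032 − 24336 = 8696
r = -6092 / √(4532 × 8696) = -6092 / 6277.7601 ≈ -0.970

-0.970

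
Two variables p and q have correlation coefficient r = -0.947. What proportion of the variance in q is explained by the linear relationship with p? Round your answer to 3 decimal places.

0.897

r² = (-0.947)² = 0.897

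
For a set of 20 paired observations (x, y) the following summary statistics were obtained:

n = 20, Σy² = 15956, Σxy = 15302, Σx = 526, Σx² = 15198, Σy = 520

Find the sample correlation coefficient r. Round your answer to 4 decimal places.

0.8920

r = (nΣxy − ΣxΣy) / √[(nΣx² − (Σx)²)(nΣy² − (Σy)²)]
Numerator: 20×15302 − 526×520 = 32520
Denominator: √[(303960 − 276676)(319120 − 270400)] = √[27284 × 48720] = 36459.2441
r = 32520 / 36459.2441 ≈ 0.8920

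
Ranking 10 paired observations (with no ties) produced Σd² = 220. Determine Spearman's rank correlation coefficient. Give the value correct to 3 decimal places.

-0.333

ρ = 1 − 6Σd² / [n(n²−1)] = 1 − 6×220 / (10×99)
  = 1 − 1320/990 = 1 − 1.3333 ≈ -0.333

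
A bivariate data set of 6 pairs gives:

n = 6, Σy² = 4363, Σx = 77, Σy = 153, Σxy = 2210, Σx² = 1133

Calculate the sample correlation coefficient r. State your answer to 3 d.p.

r = (nΣxy − ΣxΣy) / √[(nΣx² − (Σx)²)(nΣy² − (Σy)²)]
Numerator: 6×2210 − 77×153 = 1479
Denominator: √[(6798 − 5929)(26178 − 23409)] = √[869 × 2769] = 1551.2128
r = 1479 / 1551.2128 ≈ 0.953

0.953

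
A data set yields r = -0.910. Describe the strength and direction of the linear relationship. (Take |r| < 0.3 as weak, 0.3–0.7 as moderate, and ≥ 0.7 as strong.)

strong negative

r = -0.910 < 0 so the relationship is negative.
|r| = 0.910, which falls in the strong range.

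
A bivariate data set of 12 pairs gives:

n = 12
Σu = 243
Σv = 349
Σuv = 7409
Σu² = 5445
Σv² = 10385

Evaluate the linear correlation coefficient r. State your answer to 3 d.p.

r = (nΣuv − ΣuΣv) / √[(nΣu² − (Σu)²)(nΣv² − (Σv)²)]
Numerator: 12×7409 − 243×349 = 4101
Denominator: √[(65340 − 59049)(124620 − 121801)] = √[6291 × 2819] = 4211.2147
r = 4101 / 4211.2147 ≈ 0.974

0.974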